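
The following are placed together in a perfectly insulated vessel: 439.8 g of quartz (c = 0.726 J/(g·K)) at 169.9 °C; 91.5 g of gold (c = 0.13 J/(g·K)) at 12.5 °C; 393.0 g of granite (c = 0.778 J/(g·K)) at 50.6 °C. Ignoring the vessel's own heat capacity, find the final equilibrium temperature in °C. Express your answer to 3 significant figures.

T_f = 110 °C

Σ mᵢcᵢ(T − Tᵢ) = 0  ⇒  T = Σ mᵢcᵢTᵢ / Σ mᵢcᵢ
Σ mᵢcᵢ = 439.8×0.726 + 91.5×0.13 + 393.0×0.778 = 636.9438
Σ mᵢcᵢTᵢ = 319.2948×169.9 + 11.895×12.5 + 305.754×50.6 = 69868
T = 69868 / 636.9438 = 109.7 °C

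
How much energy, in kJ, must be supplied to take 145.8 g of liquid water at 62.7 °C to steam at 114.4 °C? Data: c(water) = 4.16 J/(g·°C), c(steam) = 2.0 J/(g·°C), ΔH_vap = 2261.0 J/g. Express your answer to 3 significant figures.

q1 (heat water 62.7→100.0 °C): 145.8 × 4.16 × 37.3 = 22623 J
q2 (vaporize at 100 °C): 145.8 × 2261.0 = 329654 J
q3 (heat steam 100.0→114.4 °C): 145.8 × 2.0 × 14.4 = 4199 J
Total: 22623 + 329654 + 4199 = 356476 J = 356 kJ

q = 356 kJ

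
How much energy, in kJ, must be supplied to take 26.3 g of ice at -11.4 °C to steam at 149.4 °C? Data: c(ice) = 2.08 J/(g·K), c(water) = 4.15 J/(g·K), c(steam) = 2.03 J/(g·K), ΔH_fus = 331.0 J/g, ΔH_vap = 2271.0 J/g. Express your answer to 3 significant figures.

q1 (heat ice -11.4→0.0 °C): 26.3 × 2.08 × 11.4 = 624 J
q2 (melt at 0 °C): 26.3 × 331.0 = 8705 J
q3 (heat water 0.0→100.0 °C): 26.3 × 4.15 × 100.0 = 10915 J
q4 (vaporize at 100 °C): 26.3 × 2271.0 = 59727 J
q5 (heat steam 100.0→149.4 °C): 26.3 × 2.03 × 49.4 = 2637 J
Total: 624 + 8705 + 10915 + 59727 + 2637 = 82608 J = 82.6 kJ

q = 82.6 kJ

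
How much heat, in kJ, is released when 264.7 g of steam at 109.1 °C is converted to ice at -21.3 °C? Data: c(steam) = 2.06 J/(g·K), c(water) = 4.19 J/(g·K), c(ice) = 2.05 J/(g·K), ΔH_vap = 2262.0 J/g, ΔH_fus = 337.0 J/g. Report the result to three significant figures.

q1 (cool steam 109.1→100 °C): 264.7 × 2.06 × 9.1 = 4962 J
q2 (condense at 100 °C): 264.7 × 2262.0 = 598751 J
q3 (cool water 100→0 °C): 264.7 × 4.19 × 100.0 = 110909 J
q4 (freeze at 0 °C): 264.7 × 337.0 = 89204 J
q5 (cool ice 0→-21.3 °C): 264.7 × 2.05 × 21.3 = 11558 J
Total: 4962 + 598751 + 110909 + 89204 + 11558 = 815384 J = 815 kJ

q = 815 kJ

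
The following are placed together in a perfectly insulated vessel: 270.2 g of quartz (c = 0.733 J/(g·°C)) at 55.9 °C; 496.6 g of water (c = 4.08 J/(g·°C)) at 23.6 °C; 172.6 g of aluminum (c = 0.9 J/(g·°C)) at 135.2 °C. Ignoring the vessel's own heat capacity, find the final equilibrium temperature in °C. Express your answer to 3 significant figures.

Σ mᵢcᵢ(T − Tᵢ) = 0  ⇒  T = Σ mᵢcᵢTᵢ / Σ mᵢcᵢ
Σ mᵢcᵢ = 270.2×0.733 + 496.6×4.08 + 172.6×0.9 = 2379.5246
Σ mᵢcᵢTᵢ = 198.0566×55.9 + 2026.128×23.6 + 155.34×135.2 = 79890
T = 79890 / 2379.5246 = 33.57 °C

T_f = 33.6 °C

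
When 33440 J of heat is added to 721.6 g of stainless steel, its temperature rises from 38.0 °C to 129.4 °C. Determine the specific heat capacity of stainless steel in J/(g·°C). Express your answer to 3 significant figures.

c = q / (m ΔT) = 33440 / (721.6 × 91.4)
c = 33440 / 65954.24 = 0.507 J/(g·°C)

c = 0.507 J/(g·°C)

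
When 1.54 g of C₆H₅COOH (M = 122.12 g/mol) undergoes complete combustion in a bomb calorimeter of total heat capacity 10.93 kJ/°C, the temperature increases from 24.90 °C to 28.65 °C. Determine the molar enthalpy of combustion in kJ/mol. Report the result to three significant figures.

ΔT = 28.65 − 24.90 = 3.75 °C
q_cal = C_cal × ΔT = 10.93 × 3.75 = 40.9875 kJ
n = 1.54 / 122.12 = 0.01261 mol
q_rxn = −q_cal = -40.9875 kJ
ΔH = -40.9875 / 0.01261 = -3250 kJ/mol

ΔH = -3250 kJ/mol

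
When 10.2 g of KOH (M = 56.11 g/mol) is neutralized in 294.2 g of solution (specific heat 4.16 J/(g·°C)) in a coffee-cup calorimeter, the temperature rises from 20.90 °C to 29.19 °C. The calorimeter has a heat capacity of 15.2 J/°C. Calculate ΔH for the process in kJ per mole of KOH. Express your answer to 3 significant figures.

|ΔT| = |29.19 − 20.90| = 8.29 °C
|q_surr| = (294.2 × 4.16 + 15.2) × 8.29 = 1239.072 × 8.29 = 10270 J
n(KOH) = 10.2 / 56.11 = 0.1818 mol
Temperature rose, so q_rxn = −|q_surr| = -10.27 kJ
ΔH = q_rxn / n = -56.49 kJ/mol

ΔH = -56.5 kJ/mol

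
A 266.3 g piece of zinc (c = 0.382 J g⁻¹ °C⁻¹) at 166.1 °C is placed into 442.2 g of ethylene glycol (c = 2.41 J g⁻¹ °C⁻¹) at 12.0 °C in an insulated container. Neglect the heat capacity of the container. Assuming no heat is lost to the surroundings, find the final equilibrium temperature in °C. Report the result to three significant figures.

T_f = 25.4 °C

Heat lost by zinc = heat gained by ethylene glycol.
(266.3)(0.382)(166.1 − T) = (442.2)(2.41)(T − 12.0)
101.7266 (166.1 − T) = 1065.702 (T − 12.0)
16897 − 101.7266 T = 1065.702 T − 12788
29685 = 1167.4286 T
T = 25.43 °C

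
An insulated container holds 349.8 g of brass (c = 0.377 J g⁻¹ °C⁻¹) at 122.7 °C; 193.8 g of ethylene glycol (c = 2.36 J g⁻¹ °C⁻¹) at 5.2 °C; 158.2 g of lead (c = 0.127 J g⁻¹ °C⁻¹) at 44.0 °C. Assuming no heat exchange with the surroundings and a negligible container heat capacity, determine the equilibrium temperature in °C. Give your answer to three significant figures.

T_f = 31.9 °C

Σ mᵢcᵢ(T − Tᵢ) = 0  ⇒  T = Σ mᵢcᵢTᵢ / Σ mᵢcᵢ
Σ mᵢcᵢ = 349.8×0.377 + 193.8×2.36 + 158.2×0.127 = 609.3340
Σ mᵢcᵢTᵢ = 131.8746×122.7 + 457.368×5.2 + 20.0914×44.0 = 19443
T = 19443 / 609.3340 = 31.91 °C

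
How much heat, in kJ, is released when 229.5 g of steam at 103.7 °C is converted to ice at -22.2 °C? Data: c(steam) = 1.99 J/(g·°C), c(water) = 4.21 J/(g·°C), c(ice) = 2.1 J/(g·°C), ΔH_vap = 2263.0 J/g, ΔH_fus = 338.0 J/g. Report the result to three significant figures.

q = 706 kJ

q1 (cool steam 103.7→100 °C): 229.5 × 1.99 × 3.7 = 1690 J
q2 (condense at 100 °C): 229.5 × 2263.0 = 519359 J
q3 (cool water 100→0 °C): 229.5 × 4.21 × 100.0 = 96620 J
q4 (freeze at 0 °C): 229.5 × 338.0 = 77571 J
q5 (cool ice 0→-22.2 °C): 229.5 × 2.1 × 22.2 = 10699 J
Total: 1690 + 519359 + 96620 + 77571 + 10699 = 705939 J = 706 kJ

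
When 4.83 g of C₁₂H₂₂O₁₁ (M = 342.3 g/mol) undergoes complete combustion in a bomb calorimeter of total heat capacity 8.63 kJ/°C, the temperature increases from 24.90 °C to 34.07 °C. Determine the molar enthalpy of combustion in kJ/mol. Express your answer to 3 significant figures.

ΔH = -5610 kJ/mol

ΔT = 34.07 − 24.90 = 9.17 °C
q_cal = C_cal × ΔT = 8.63 × 9.17 = 79.1371 kJ
n = 4.83 / 342.3 = 0.01411 mol
q_rxn = −q_cal = -79.1371 kJ
ΔH = -79.1371 / 0.01411 = -5609 kJ/mol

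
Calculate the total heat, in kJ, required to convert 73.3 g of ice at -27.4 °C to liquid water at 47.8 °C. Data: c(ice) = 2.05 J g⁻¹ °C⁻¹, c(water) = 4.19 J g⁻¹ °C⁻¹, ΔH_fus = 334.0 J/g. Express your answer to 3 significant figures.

q1 (heat ice -27.4→0.0 °C): 73.3 × 2.05 × 27.4 = 4117 J
q2 (melt at 0 °C): 73.3 × 334.0 = 24482 J
q3 (heat water 0.0→47.8 °C): 73.3 × 4.19 × 47.8 = 14681 J
Total: 4117 + 24482 + 14681 = 43280 J = 43.3 kJ

q = 43.3 kJ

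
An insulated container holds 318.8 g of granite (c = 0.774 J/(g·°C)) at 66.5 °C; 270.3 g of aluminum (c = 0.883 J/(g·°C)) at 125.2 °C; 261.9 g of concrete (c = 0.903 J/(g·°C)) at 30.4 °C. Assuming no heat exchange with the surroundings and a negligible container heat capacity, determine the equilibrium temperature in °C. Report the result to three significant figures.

Σ mᵢcᵢ(T − Tᵢ) = 0  ⇒  T = Σ mᵢcᵢTᵢ / Σ mᵢcᵢ
Σ mᵢcᵢ = 318.8×0.774 + 270.3×0.883 + 261.9×0.903 = 721.9218
Σ mᵢcᵢTᵢ = 246.7512×66.5 + 238.6749×125.2 + 236.4957×30.4 = 53481
T = 53481 / 721.9218 = 74.08 °C

T_f = 74.1 °C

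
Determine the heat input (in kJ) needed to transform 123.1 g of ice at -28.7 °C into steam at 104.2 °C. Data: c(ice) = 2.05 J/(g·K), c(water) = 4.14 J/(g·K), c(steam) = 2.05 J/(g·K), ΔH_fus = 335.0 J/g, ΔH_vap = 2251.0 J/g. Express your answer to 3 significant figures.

q = 378 kJ

q1 (heat ice -28.7→0.0 °C): 123.1 × 2.05 × 28.7 = 7243 J
q2 (melt at 0 °C): 123.1 × 335.0 = 41239 J
q3 (heat water 0.0→100.0 °C): 123.1 × 4.14 × 100.0 = 50963 J
q4 (vaporize at 100 °C): 123.1 × 2251.0 = 277098 J
q5 (heat steam 100.0→104.2 °C): 123.1 × 2.05 × 4.2 = 1060 J
Total: 7243 + 41239 + 50963 + 277098 + 1060 = 377603 J = 378 kJ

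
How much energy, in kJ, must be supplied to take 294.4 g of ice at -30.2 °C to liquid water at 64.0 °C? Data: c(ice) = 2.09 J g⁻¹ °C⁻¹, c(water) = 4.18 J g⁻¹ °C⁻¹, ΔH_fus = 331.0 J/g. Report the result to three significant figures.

q1 (heat ice -30.2→0.0 °C): 294.4 × 2.09 × 30.2 = 18582 J
q2 (melt at 0 °C): 294.4 × 331.0 = 97446 J
q3 (heat water 0.0→64.0 °C): 294.4 × 4.18 × 64.0 = 78758 J
Total: 18582 + 97446 + 78758 = 194786 J = 195 kJ

q = 195 kJ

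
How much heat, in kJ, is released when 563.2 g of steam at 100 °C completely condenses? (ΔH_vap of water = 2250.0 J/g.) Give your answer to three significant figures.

q = m × ΔH_vap = 563.2 × 2250.0 = 1267000 J = 1270 kJ

q = 1270 kJ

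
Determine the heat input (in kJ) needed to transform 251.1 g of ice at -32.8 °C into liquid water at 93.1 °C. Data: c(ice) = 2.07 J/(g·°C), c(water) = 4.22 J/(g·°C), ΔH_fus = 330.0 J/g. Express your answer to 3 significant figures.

q = 199 kJ

q1 (heat ice -32.8→0.0 °C): 251.1 × 2.07 × 32.8 = 17049 J
q2 (melt at 0 °C): 251.1 × 330.0 = 82863 J
q3 (heat water 0.0→93.1 °C): 251.1 × 4.22 × 93.1 = 98653 J
Total: 17049 + 82863 + 98653 = 198565 J = 199 kJ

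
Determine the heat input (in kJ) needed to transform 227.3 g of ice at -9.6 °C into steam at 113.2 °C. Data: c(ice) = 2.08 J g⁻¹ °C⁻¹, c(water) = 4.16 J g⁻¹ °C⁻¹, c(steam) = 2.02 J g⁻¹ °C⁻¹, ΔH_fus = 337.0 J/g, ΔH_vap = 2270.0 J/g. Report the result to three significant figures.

q = 698 kJ

q1 (heat ice -9.6→0.0 °C): 227.3 × 2.08 × 9.6 = 4539 J
q2 (melt at 0 °C): 227.3 × 337.0 = 76600 J
q3 (heat water 0.0→100.0 °C): 227.3 × 4.16 × 100.0 = 94557 J
q4 (vaporize at 100 °C): 227.3 × 2270.0 = 515971 J
q5 (heat steam 100.0→113.2 °C): 227.3 × 2.02 × 13.2 = 6061 J
Total: 4539 + 76600 + 94557 + 515971 + 6061 = 697728 J = 698 kJ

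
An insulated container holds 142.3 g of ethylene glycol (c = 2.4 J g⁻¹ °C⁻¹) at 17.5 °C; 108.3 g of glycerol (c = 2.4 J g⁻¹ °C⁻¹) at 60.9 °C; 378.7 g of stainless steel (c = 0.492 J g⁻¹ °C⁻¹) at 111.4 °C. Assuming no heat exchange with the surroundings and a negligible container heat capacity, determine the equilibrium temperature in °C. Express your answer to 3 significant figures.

T_f = 54.0 °C

Σ mᵢcᵢ(T − Tᵢ) = 0  ⇒  T = Σ mᵢcᵢTᵢ / Σ mᵢcᵢ
Σ mᵢcᵢ = 142.3×2.4 + 108.3×2.4 + 378.7×0.492 = 787.7604
Σ mᵢcᵢTᵢ = 341.52×17.5 + 259.92×60.9 + 186.3204×111.4 = 42562
T = 42562 / 787.7604 = 54.03 °C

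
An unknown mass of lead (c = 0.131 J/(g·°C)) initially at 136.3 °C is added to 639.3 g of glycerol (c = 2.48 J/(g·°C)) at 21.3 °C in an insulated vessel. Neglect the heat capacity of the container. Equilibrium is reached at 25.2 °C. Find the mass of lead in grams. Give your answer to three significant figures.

m = 425 g

q_gained = (639.3 × 2.48) × (25.2 − 21.3) = 6183 J
q_lost = m × 0.131 × (136.3 − 25.2) = 14.5541 m
m = 6183 / 14.5541 = 425 g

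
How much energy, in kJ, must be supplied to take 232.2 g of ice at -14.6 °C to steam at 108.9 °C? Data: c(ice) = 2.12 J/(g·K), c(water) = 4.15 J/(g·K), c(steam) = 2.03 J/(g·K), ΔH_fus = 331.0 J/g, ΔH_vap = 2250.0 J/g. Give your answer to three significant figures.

q1 (heat ice -14.6→0.0 °C): 232.2 × 2.12 × 14.6 = 7187 J
q2 (melt at 0 °C): 232.2 × 331.0 = 76858 J
q3 (heat water 0.0→100.0 °C): 232.2 × 4.15 × 100.0 = 96363 J
q4 (vaporize at 100 °C): 232.2 × 2250.0 = 522450 J
q5 (heat steam 100.0→108.9 °C): 232.2 × 2.03 × 8.9 = 4195 J
Total: 7187 + 76858 + 96363 + 522450 + 4195 = 707053 J = 707 kJ

q = 707 kJ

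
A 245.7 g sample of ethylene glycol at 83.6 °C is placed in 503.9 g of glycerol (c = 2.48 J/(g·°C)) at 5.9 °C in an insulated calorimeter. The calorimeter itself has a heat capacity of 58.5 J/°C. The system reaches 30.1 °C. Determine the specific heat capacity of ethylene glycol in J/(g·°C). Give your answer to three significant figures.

c = 2.41 J/(g·°C)

q_gained = (503.9 × 2.48 + 58.5) × (30.1 − 5.9) = 31660 J
q_lost = 245.7 × c × (83.6 − 30.1) = 13144.95 c
Set equal: c = 31660 / 13144.95 = 2.41 J/(g·°C)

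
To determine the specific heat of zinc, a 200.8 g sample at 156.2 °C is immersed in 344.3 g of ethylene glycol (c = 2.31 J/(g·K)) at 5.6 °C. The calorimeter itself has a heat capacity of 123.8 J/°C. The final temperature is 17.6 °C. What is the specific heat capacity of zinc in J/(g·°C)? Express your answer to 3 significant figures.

q_gained = (344.3 × 2.31 + 123.8) × (17.6 − 5.6) = 11030 J
q_lost = 200.8 × c × (156.2 − 17.6) = 27830.88 c
Set equal: c = 11030 / 27830.88 = 0.396 J/(g·°C)

c = 0.396 J/(g·°C)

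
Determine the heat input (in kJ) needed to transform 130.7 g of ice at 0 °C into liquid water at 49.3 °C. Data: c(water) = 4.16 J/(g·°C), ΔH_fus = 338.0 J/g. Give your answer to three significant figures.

q = 71.0 kJ

q1 (melt at 0 °C): 130.7 × 338.0 = 44177 J
q2 (heat water 0.0→49.3 °C): 130.7 × 4.16 × 49.3 = 26805 J
Total: 44177 + 26805 = 70982 J = 71.0 kJ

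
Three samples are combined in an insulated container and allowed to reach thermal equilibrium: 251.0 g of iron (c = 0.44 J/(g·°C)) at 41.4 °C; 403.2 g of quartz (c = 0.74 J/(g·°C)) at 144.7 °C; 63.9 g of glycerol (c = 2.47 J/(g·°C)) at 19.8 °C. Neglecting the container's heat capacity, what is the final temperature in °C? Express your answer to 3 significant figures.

T_f = 89.8 °C

Σ mᵢcᵢ(T − Tᵢ) = 0  ⇒  T = Σ mᵢcᵢTᵢ / Σ mᵢcᵢ
Σ mᵢcᵢ = 251.0×0.44 + 403.2×0.74 + 63.9×2.47 = 566.641
Σ mᵢcᵢTᵢ = 110.44×41.4 + 298.368×144.7 + 157.833×19.8 = 50871
T = 50871 / 566.641 = 89.78 °C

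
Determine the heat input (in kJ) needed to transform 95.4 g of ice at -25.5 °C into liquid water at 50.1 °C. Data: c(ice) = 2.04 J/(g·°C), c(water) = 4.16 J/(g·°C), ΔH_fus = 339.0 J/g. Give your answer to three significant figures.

q = 57.2 kJ

q1 (heat ice -25.5→0.0 °C): 95.4 × 2.04 × 25.5 = 4963 J
q2 (melt at 0 °C): 95.4 × 339.0 = 32341 J
q3 (heat water 0.0→50.1 °C): 95.4 × 4.16 × 50.1 = 19883 J
Total: 4963 + 32341 + 19883 = 57187 J = 57.2 kJ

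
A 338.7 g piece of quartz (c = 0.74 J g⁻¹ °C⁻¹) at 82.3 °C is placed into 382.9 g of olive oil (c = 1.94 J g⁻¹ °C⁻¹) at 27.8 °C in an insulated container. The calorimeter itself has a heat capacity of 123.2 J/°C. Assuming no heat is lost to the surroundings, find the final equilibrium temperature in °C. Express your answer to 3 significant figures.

T_f = 40.0 °C

Heat lost by quartz = heat gained by olive oil + calorimeter.
(338.7)(0.74)(82.3 − T) = [(382.9)(1.94) + 123.2](T − 27.8)
250.638 (82.3 − T) = 866.026 (T − 27.8)
20628 − 250.638 T = 866.026 T − 24076
44704 = 1116.664 T
T = 40.03 °C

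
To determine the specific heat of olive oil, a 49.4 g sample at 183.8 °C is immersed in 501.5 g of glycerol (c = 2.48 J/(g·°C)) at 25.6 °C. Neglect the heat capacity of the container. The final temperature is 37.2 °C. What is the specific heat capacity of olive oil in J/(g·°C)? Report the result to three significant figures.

c = 1.99 J/(g·°C)

q_gained = (501.5 × 2.48) × (37.2 − 25.6) = 14430 J
q_lost = 49.4 × c × (183.8 − 37.2) = 7242.04 c
Set equal: c = 14430 / 7242.04 = 1.99 J/(g·°C)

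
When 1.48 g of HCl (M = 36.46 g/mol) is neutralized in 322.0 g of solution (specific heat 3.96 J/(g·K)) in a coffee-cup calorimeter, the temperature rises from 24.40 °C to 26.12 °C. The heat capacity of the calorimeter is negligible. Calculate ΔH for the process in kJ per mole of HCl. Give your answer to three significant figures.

|ΔT| = |26.12 − 24.40| = 1.72 °C
|q_surr| = (322.0 × 3.96) × 1.72 = 1275.12 × 1.72 = 2193 J
n(HCl) = 1.48 / 36.46 = 0.04059 mol
Temperature rose, so q_rxn = −|q_surr| = -2.193 kJ
ΔH = q_rxn / n = -54.03 kJ/mol

ΔH = -54.0 kJ/mol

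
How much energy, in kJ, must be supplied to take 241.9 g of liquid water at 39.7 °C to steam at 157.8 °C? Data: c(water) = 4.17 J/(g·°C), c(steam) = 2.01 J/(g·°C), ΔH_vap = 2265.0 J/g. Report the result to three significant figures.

q1 (heat water 39.7→100.0 °C): 241.9 × 4.17 × 60.3 = 60826 J
q2 (vaporize at 100 °C): 241.9 × 2265.0 = 547904 J
q3 (heat steam 100.0→157.8 °C): 241.9 × 2.01 × 57.8 = 28103 J
Total: 60826 + 547904 + 28103 = 636833 J = 637 kJ

q = 637 kJ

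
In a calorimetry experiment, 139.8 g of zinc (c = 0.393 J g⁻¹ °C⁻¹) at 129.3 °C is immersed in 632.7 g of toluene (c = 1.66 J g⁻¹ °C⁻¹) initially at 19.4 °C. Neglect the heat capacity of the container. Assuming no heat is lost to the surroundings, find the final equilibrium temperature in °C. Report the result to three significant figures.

T_f = 24.9 °C

Heat lost by zinc = heat gained by toluene.
(139.8)(0.393)(129.3 − T) = (632.7)(1.66)(T − 19.4)
54.9414 (129.3 − T) = 1050.282 (T − 19.4)
7103.9 − 54.9414 T = 1050.282 T − 20375
27478.9 = 1105.2234 T
T = 24.86 °C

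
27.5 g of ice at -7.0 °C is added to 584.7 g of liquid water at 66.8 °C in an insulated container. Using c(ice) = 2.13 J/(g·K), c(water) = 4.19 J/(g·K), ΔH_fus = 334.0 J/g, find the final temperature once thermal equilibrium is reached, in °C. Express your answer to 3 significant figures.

Heat to bring ice to 0 °C and melt it: q₁ = 27.5×2.13×7.0 + 27.5×334.0 = 9595.0 J
Heat the water can supply cooling to 0 °C: 584.7×4.19×66.8 = 163653 J > q₁, so all ice melts.
Energy balance: 584.7×4.19×(66.8 − T) = 9595.0 + 27.5×4.19×(T − 0)
2449.893(66.8 − T) = 9595.0 + 115.225 T
163653 − 9595.0 = 2565.118 T
T = 154058.0 / 2565.118 = 60.06 °C

T_f = 60.1 °C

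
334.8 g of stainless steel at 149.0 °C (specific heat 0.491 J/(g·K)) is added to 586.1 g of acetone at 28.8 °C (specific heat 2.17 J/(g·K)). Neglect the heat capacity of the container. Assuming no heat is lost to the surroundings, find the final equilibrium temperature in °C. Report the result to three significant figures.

Heat lost by stainless steel = heat gained by acetone.
(334.8)(0.491)(149.0 − T) = (586.1)(2.17)(T − 28.8)
164.3868 (149.0 − T) = 1271.837 (T − 28.8)
24494 − 164.3868 T = 1271.837 T − 36629
61123 = 1436.2238 T
T = 42.56 °C

T_f = 42.6 °C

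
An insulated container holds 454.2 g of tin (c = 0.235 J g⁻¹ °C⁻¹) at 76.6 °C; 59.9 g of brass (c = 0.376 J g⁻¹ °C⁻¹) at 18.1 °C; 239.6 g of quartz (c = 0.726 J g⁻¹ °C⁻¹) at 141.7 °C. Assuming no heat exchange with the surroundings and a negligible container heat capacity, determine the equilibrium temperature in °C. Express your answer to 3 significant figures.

Σ mᵢcᵢ(T − Tᵢ) = 0  ⇒  T = Σ mᵢcᵢTᵢ / Σ mᵢcᵢ
Σ mᵢcᵢ = 454.2×0.235 + 59.9×0.376 + 239.6×0.726 = 303.2090
Σ mᵢcᵢTᵢ = 106.737×76.6 + 22.5224×18.1 + 173.9496×141.7 = 33232
T = 33232 / 303.2090 = 109.6 °C

T_f = 110 °C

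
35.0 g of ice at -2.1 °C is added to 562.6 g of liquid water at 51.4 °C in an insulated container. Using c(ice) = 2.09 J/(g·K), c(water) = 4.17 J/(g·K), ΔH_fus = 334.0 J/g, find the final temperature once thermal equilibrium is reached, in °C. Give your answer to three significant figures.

T_f = 43.6 °C

Heat to bring ice to 0 °C and melt it: q₁ = 35.0×2.09×2.1 + 35.0×334.0 = 11844 J
Heat the water can supply cooling to 0 °C: 562.6×4.17×51.4 = 120587 J > q₁, so all ice melts.
Energy balance: 562.6×4.17×(51.4 − T) = 11844 + 35.0×4.17×(T − 0)
2346.042(51.4 − T) = 11844 + 145.95 T
120587 − 11844 = 2491.992 T
T = 108743 / 2491.992 = 43.64 °C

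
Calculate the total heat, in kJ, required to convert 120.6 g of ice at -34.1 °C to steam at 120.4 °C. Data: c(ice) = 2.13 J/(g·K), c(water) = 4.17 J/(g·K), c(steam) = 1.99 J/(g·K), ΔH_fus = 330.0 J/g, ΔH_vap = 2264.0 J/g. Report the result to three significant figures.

q = 377 kJ

q1 (heat ice -34.1→0.0 °C): 120.6 × 2.13 × 34.1 = 8760 J
q2 (melt at 0 °C): 120.6 × 330.0 = 39798 J
q3 (heat water 0.0→100.0 °C): 120.6 × 4.17 × 100.0 = 50290 J
q4 (vaporize at 100 °C): 120.6 × 2264.0 = 273038 J
q5 (heat steam 100.0→120.4 °C): 120.6 × 1.99 × 20.4 = 4896 J
Total: 8760 + 39798 + 50290 + 273038 + 4896 = 376782 J = 377 kJ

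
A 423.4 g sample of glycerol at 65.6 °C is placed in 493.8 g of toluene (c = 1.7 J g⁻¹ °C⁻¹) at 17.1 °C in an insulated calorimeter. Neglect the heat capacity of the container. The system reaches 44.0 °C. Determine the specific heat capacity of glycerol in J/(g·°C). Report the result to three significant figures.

c = 2.47 J/(g·°C)

q_gained = (493.8 × 1.7) × (44.0 − 17.1) = 22580 J
q_lost = 423.4 × c × (65.6 − 44.0) = 9145.44 c
Set equal: c = 22580 / 9145.44 = 2.47 J/(g·°C)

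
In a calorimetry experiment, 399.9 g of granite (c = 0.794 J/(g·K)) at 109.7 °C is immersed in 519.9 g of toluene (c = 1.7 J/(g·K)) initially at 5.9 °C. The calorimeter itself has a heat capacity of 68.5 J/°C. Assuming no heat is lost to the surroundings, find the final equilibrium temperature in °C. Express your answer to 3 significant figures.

T_f = 31.9 °C

Heat lost by granite = heat gained by toluene + calorimeter.
(399.9)(0.794)(109.7 − T) = [(519.9)(1.7) + 68.5](T − 5.9)
317.5206 (109.7 − T) = 952.33 (T − 5.9)
34832 − 317.5206 T = 952.33 T − 5618.7
40450.7 = 1269.8506 T
T = 31.85 °C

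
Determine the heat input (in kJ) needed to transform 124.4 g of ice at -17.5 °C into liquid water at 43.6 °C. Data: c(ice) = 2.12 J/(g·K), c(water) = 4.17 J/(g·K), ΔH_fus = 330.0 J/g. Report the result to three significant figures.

q1 (heat ice -17.5→0.0 °C): 124.4 × 2.12 × 17.5 = 4615 J
q2 (melt at 0 °C): 124.4 × 330.0 = 41052 J
q3 (heat water 0.0→43.6 °C): 124.4 × 4.17 × 43.6 = 22617 J
Total: 4615 + 41052 + 22617 = 68284 J = 68.3 kJ

q = 68.3 kJ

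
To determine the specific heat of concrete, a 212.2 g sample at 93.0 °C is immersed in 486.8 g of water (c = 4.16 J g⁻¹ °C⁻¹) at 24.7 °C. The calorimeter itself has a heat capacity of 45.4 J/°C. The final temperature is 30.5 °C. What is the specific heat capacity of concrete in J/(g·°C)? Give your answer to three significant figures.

c = 0.905 J/(g·°C)

q_gained = (486.8 × 4.16 + 45.4) × (30.5 − 24.7) = 12009 J
q_lost = 212.2 × c × (93.0 − 30.5) = 13262.5 c
Set equal: c = 12009 / 13262.5 = 0.905 J/(g·°C)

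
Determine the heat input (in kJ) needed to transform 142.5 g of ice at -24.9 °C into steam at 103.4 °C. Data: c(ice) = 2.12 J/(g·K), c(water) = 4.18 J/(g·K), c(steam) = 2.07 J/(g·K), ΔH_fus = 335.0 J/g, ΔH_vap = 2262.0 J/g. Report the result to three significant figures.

q1 (heat ice -24.9→0.0 °C): 142.5 × 2.12 × 24.9 = 7522 J
q2 (melt at 0 °C): 142.5 × 335.0 = 47738 J
q3 (heat water 0.0→100.0 °C): 142.5 × 4.18 × 100.0 = 59565 J
q4 (vaporize at 100 °C): 142.5 × 2262.0 = 322335 J
q5 (heat steam 100.0→103.4 °C): 142.5 × 2.07 × 3.4 = 1003 J
Total: 7522 + 47738 + 59565 + 322335 + 1003 = 438163 J = 438 kJ

q = 438 kJ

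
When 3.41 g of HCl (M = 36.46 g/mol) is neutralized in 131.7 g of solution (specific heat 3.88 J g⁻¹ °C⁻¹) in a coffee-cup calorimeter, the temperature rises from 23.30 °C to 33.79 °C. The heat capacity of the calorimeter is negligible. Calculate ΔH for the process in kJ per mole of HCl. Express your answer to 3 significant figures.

ΔH = -57.3 kJ/mol

|ΔT| = |33.79 − 23.30| = 10.49 °C
|q_surr| = (131.7 × 3.88) × 10.49 = 510.996 × 10.49 = 5360 J
n(HCl) = 3.41 / 36.46 = 0.09353 mol
Temperature rose, so q_rxn = −|q_surr| = -5.360 kJ
ΔH = q_rxn / n = -57.31 kJ/mol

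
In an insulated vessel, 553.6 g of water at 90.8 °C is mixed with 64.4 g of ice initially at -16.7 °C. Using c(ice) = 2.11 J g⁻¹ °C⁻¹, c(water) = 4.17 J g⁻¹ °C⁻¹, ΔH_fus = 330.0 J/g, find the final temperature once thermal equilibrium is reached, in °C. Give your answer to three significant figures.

T_f = 72.2 °C

Heat to bring ice to 0 °C and melt it: q₁ = 64.4×2.11×16.7 + 64.4×330.0 = 23521 J
Heat the water can supply cooling to 0 °C: 553.6×4.17×90.8 = 209613 J > q₁, so all ice melts.
Energy balance: 553.6×4.17×(90.8 − T) = 23521 + 64.4×4.17×(T − 0)
2308.512(90.8 − T) = 23521 + 268.548 T
209613 − 23521 = 2577.060 T
T = 186092 / 2577.060 = 72.21 °C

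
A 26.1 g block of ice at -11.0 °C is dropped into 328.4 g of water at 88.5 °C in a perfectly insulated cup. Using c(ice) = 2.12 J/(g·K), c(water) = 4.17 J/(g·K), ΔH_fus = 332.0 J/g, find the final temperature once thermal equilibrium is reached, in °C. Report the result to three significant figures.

T_f = 75.7 °C

Heat to bring ice to 0 °C and melt it: q₁ = 26.1×2.12×11.0 + 26.1×332.0 = 9273.9 J
Heat the water can supply cooling to 0 °C: 328.4×4.17×88.5 = 121194 J > q₁, so all ice melts.
Energy balance: 328.4×4.17×(88.5 − T) = 9273.9 + 26.1×4.17×(T − 0)
1369.428(88.5 − T) = 9273.9 + 108.837 T
121194 − 9273.9 = 1478.265 T
T = 111920.1 / 1478.265 = 75.71 °C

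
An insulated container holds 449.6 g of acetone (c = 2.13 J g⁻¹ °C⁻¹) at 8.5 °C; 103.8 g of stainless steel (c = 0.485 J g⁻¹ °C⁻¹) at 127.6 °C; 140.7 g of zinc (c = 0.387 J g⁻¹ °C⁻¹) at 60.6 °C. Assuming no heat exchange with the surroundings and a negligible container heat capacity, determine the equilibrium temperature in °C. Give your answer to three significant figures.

T_f = 16.8 °C

Σ mᵢcᵢ(T − Tᵢ) = 0  ⇒  T = Σ mᵢcᵢTᵢ / Σ mᵢcᵢ
Σ mᵢcᵢ = 449.6×2.13 + 103.8×0.485 + 140.7×0.387 = 1062.4419
Σ mᵢcᵢTᵢ = 957.648×8.5 + 50.343×127.6 + 54.4509×60.6 = 17863
T = 17863 / 1062.4419 = 16.81 °C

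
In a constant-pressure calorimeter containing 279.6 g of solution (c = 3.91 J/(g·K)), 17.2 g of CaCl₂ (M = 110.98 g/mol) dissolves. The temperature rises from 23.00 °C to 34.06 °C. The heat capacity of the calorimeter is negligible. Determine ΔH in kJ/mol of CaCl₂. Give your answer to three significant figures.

|ΔT| = |34.06 − 23.00| = 11.06 °C
|q_surr| = (279.6 × 3.91) × 11.06 = 1093.236 × 11.06 = 12090 J
n(CaCl₂) = 17.2 / 110.98 = 0.1550 mol
Temperature rose, so q_rxn = −|q_surr| = -12.09 kJ
ΔH = q_rxn / n = -78.00 kJ/mol

ΔH = -78.0 kJ/mol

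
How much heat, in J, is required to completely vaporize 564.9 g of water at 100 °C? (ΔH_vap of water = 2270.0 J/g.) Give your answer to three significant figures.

q = m × ΔH_vap = 564.9 × 2270.0 = 1282000 J

q = 1280000 J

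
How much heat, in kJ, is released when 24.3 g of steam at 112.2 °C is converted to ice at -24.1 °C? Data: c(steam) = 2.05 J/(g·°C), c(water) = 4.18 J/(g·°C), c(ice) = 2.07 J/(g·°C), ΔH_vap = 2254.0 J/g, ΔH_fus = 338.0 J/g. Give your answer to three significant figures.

q1 (cool steam 112.2→100 °C): 24.3 × 2.05 × 12.2 = 608 J
q2 (condense at 100 °C): 24.3 × 2254.0 = 54772 J
q3 (cool water 100→0 °C): 24.3 × 4.18 × 100.0 = 10157 J
q4 (freeze at 0 °C): 24.3 × 338.0 = 8213 J
q5 (cool ice 0→-24.1 °C): 24.3 × 2.07 × 24.1 = 1212 J
Total: 608 + 54772 + 10157 + 8213 + 1212 = 74962 J = 75.0 kJ

q = 75.0 kJ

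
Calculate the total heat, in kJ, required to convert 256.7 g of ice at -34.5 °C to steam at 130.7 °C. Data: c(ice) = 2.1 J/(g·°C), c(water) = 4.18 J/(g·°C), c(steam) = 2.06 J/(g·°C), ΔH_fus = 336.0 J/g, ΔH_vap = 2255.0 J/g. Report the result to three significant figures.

q = 807 kJ

q1 (heat ice -34.5→0.0 °C): 256.7 × 2.1 × 34.5 = 18598 J
q2 (melt at 0 °C): 256.7 × 336.0 = 86251 J
q3 (heat water 0.0→100.0 °C): 256.7 × 4.18 × 100.0 = 107301 J
q4 (vaporize at 100 °C): 256.7 × 2255.0 = 578859 J
q5 (heat steam 100.0→130.7 °C): 256.7 × 2.06 × 30.7 = 16234 J
Total: 18598 + 86251 + 107301 + 578859 + 16234 = 807243 J = 807 kJ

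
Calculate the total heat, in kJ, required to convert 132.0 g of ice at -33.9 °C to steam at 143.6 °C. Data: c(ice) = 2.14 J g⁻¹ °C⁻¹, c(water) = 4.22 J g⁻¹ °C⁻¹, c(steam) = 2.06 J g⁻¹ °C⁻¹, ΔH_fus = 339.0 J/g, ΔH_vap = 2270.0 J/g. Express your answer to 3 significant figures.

q = 422 kJ

q1 (heat ice -33.9→0.0 °C): 132.0 × 2.14 × 33.9 = 9576 J
q2 (melt at 0 °C): 132.0 × 339.0 = 44748 J
q3 (heat water 0.0→100.0 °C): 132.0 × 4.22 × 100.0 = 55704 J
q4 (vaporize at 100 °C): 132.0 × 2270.0 = 299640 J
q5 (heat steam 100.0→143.6 °C): 132.0 × 2.06 × 43.6 = 11856 J
Total: 9576 + 44748 + 55704 + 299640 + 11856 = 421524 J = 422 kJ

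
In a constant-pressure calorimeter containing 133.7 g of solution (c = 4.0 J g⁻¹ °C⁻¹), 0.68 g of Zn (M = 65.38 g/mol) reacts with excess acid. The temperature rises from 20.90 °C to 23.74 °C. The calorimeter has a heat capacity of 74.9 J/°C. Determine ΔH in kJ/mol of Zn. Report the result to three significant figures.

ΔH = -166 kJ/mol

|ΔT| = |23.74 − 20.90| = 2.84 °C
|q_surr| = (133.7 × 4.0 + 74.9) × 2.84 = 609.7 × 2.84 = 1731.5 J
n(Zn) = 0.68 / 65.38 = 0.010401 mol
Temperature rose, so q_rxn = −|q_surr| = -1.7315 kJ
ΔH = q_rxn / n = -166.47 kJ/mol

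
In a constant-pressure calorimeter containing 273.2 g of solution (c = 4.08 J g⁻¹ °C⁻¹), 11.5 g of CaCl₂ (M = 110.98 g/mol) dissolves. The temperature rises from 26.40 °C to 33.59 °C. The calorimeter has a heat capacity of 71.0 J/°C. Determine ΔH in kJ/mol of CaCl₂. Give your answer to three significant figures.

|ΔT| = |33.59 − 26.40| = 7.19 °C
|q_surr| = (273.2 × 4.08 + 71.0) × 7.19 = 1185.656 × 7.19 = 8525 J
n(CaCl₂) = 11.5 / 110.98 = 0.1036 mol
Temperature rose, so q_rxn = −|q_surr| = -8.525 kJ
ΔH = q_rxn / n = -82.29 kJ/mol

ΔH = -82.3 kJ/mol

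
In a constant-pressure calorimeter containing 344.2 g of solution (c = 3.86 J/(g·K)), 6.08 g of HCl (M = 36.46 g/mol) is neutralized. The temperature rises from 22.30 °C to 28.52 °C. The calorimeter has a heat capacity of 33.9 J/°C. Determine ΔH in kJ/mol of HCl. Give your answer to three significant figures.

ΔH = -50.8 kJ/mol

|ΔT| = |28.52 − 22.30| = 6.22 °C
|q_surr| = (344.2 × 3.86 + 33.9) × 6.22 = 1362.512 × 6.22 = 8475 J
n(HCl) = 6.08 / 36.46 = 0.1668 mol
Temperature rose, so q_rxn = −|q_surr| = -8.475 kJ
ΔH = q_rxn / n = -50.81 kJ/mol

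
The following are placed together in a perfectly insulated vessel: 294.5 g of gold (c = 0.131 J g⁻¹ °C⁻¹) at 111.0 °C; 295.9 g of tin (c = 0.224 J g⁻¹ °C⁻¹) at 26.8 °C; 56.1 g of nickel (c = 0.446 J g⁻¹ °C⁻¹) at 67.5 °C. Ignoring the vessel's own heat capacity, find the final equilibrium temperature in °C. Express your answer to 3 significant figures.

Σ mᵢcᵢ(T − Tᵢ) = 0  ⇒  T = Σ mᵢcᵢTᵢ / Σ mᵢcᵢ
Σ mᵢcᵢ = 294.5×0.131 + 295.9×0.224 + 56.1×0.446 = 129.8817
Σ mᵢcᵢTᵢ = 38.5795×111.0 + 66.2816×26.8 + 25.0206×67.5 = 7747.6
T = 7747.6 / 129.8817 = 59.65 °C

T_f = 59.7 °C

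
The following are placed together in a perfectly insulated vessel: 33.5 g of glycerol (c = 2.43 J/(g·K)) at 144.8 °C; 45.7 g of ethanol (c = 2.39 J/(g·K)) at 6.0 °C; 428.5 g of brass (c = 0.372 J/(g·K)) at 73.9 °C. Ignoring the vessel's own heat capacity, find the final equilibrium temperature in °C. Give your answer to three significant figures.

T_f = 69.2 °C

Σ mᵢcᵢ(T − Tᵢ) = 0  ⇒  T = Σ mᵢcᵢTᵢ / Σ mᵢcᵢ
Σ mᵢcᵢ = 33.5×2.43 + 45.7×2.39 + 428.5×0.372 = 350.030
Σ mᵢcᵢTᵢ = 81.405×144.8 + 109.223×6.0 + 159.402×73.9 = 24223
T = 24223 / 350.030 = 69.20 °C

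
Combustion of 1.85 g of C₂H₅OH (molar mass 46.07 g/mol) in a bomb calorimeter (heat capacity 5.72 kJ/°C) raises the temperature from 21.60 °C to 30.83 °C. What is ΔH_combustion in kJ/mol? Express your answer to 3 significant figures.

ΔH = -1310 kJ/mol

ΔT = 30.83 − 21.60 = 9.23 °C
q_cal = C_cal × ΔT = 5.72 × 9.23 = 52.7956 kJ
n = 1.85 / 46.07 = 0.04016 mol
q_rxn = −q_cal = -52.7956 kJ
ΔH = -52.7956 / 0.04016 = -1314.6 kJ/mol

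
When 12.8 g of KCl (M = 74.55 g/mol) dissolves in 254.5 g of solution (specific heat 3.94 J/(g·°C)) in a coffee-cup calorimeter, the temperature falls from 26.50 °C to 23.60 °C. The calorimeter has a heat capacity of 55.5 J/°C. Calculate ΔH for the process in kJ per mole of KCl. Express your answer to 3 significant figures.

|ΔT| = |23.60 − 26.50| = 2.90 °C
|q_surr| = (254.5 × 3.94 + 55.5) × 2.90 = 1058.23 × 2.90 = 3069 J
n(KCl) = 12.8 / 74.55 = 0.1717 mol
Temperature fell, so q_rxn = +|q_surr| = 3.069 kJ
ΔH = q_rxn / n = 17.87 kJ/mol

ΔH = 17.9 kJ/mol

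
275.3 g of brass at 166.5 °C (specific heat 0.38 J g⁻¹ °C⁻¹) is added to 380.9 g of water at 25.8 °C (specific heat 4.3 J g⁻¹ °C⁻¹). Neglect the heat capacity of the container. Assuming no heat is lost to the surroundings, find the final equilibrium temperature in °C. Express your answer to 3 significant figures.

Heat lost by brass = heat gained by water.
(275.3)(0.38)(166.5 − T) = (380.9)(4.3)(T − 25.8)
104.614 (166.5 − T) = 1637.87 (T − 25.8)
17418 − 104.614 T = 1637.87 T − 42257
59675 = 1742.484 T
T = 34.247 °C

T_f = 34.2 °C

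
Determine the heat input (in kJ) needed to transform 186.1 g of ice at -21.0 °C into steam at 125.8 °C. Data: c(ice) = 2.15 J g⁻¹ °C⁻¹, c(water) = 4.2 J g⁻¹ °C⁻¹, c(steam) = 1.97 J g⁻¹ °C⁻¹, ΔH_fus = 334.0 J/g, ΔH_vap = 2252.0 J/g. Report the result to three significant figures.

q = 577 kJ

q1 (heat ice -21.0→0.0 °C): 186.1 × 2.15 × 21.0 = 8402 J
q2 (melt at 0 °C): 186.1 × 334.0 = 62157 J
q3 (heat water 0.0→100.0 °C): 186.1 × 4.2 × 100.0 = 78162 J
q4 (vaporize at 100 °C): 186.1 × 2252.0 = 419097 J
q5 (heat steam 100.0→125.8 °C): 186.1 × 1.97 × 25.8 = 9459 J
Total: 8402 + 62157 + 78162 + 419097 + 9459 = 577277 J = 577 kJ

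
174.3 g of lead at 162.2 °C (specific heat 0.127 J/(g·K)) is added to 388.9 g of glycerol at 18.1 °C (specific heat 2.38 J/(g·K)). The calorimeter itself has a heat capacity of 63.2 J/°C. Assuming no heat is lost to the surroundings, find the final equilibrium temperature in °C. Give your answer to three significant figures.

T_f = 21.3 °C

Heat lost by lead = heat gained by glycerol + calorimeter.
(174.3)(0.127)(162.2 − T) = [(388.9)(2.38) + 63.2](T − 18.1)
22.1361 (162.2 − T) = 988.782 (T − 18.1)
3590.5 − 22.1361 T = 988.782 T − 17897
21487.5 = 1010.9181 T
T = 21.26 °C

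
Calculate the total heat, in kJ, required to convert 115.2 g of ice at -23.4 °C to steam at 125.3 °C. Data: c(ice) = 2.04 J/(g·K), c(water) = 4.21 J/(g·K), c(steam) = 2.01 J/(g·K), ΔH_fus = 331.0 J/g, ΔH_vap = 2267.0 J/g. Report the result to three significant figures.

q = 359 kJ

q1 (heat ice -23.4→0.0 °C): 115.2 × 2.04 × 23.4 = 5499 J
q2 (melt at 0 °C): 115.2 × 331.0 = 38131 J
q3 (heat water 0.0→100.0 °C): 115.2 × 4.21 × 100.0 = 48499 J
q4 (vaporize at 100 °C): 115.2 × 2267.0 = 261158 J
q5 (heat steam 100.0→125.3 °C): 115.2 × 2.01 × 25.3 = 5858 J
Total: 5499 + 38131 + 48499 + 261158 + 5858 = 359145 J = 359 kJ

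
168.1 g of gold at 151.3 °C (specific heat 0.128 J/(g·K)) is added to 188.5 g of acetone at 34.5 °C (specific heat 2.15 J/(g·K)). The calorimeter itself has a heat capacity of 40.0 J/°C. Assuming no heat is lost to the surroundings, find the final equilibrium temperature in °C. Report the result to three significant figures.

T_f = 39.9 °C

Heat lost by gold = heat gained by acetone + calorimeter.
(168.1)(0.128)(151.3 − T) = [(188.5)(2.15) + 40.0](T − 34.5)
21.5168 (151.3 − T) = 445.275 (T − 34.5)
3255.5 − 21.5168 T = 445.275 T − 15362
18617.5 = 466.7918 T
T = 39.88 °C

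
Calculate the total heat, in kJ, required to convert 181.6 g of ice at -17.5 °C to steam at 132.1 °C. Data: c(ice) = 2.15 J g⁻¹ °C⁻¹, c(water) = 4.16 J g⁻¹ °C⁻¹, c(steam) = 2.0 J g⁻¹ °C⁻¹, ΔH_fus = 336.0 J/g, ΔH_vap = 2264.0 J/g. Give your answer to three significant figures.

q = 566 kJ

q1 (heat ice -17.5→0.0 °C): 181.6 × 2.15 × 17.5 = 6833 J
q2 (melt at 0 °C): 181.6 × 336.0 = 61018 J
q3 (heat water 0.0→100.0 °C): 181.6 × 4.16 × 100.0 = 75546 J
q4 (vaporize at 100 °C): 181.6 × 2264.0 = 411142 J
q5 (heat steam 100.0→132.1 °C): 181.6 × 2.0 × 32.1 = 11659 J
Total: 6833 + 61018 + 75546 + 411142 + 11659 = 566198 J = 566 kJ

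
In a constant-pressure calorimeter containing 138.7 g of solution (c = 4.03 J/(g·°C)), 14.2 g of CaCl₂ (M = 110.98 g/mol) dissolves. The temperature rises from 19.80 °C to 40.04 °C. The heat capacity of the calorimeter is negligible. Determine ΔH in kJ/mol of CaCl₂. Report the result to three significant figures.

ΔH = -88.4 kJ/mol

|ΔT| = |40.04 − 19.80| = 20.24 °C
|q_surr| = (138.7 × 4.03) × 20.24 = 558.961 × 20.24 = 11310 J
n(CaCl₂) = 14.2 / 110.98 = 0.1280 mol
Temperature rose, so q_rxn = −|q_surr| = -11.31 kJ
ΔH = q_rxn / n = -88.36 kJ/mol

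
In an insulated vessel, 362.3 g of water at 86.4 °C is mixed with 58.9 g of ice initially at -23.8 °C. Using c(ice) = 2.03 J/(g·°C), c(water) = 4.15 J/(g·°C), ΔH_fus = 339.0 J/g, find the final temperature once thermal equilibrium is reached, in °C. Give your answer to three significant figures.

Heat to bring ice to 0 °C and melt it: q₁ = 58.9×2.03×23.8 + 58.9×339.0 = 22813 J
Heat the water can supply cooling to 0 °C: 362.3×4.15×86.4 = 129906 J > q₁, so all ice melts.
Energy balance: 362.3×4.15×(86.4 − T) = 22813 + 58.9×4.15×(T − 0)
1503.545(86.4 − T) = 22813 + 244.435 T
129906 − 22813 = 1747.980 T
T = 107093 / 1747.980 = 61.27 °C

T_f = 61.3 °C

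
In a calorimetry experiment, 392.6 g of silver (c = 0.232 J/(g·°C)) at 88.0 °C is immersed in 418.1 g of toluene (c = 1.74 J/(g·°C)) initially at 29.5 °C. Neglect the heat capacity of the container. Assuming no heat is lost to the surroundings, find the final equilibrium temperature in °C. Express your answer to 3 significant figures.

Heat lost by silver = heat gained by toluene.
(392.6)(0.232)(88.0 − T) = (418.1)(1.74)(T − 29.5)
91.0832 (88.0 − T) = 727.494 (T − 29.5)
8015.3 − 91.0832 T = 727.494 T − 21461
29476.3 = 818.5772 T
T = 36.01 °C

T_f = 36.0 °C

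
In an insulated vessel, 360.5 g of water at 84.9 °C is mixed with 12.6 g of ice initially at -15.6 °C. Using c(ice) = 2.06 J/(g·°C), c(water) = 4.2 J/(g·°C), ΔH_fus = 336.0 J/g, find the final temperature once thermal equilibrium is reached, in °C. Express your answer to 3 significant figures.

T_f = 79.1 °C

Heat to bring ice to 0 °C and melt it: q₁ = 12.6×2.06×15.6 + 12.6×336.0 = 4638.5 J
Heat the water can supply cooling to 0 °C: 360.5×4.2×84.9 = 128547 J > q₁, so all ice melts.
Energy balance: 360.5×4.2×(84.9 − T) = 4638.5 + 12.6×4.2×(T − 0)
1514.1(84.9 − T) = 4638.5 + 52.92 T
128547 − 4638.5 = 1567.02 T
T = 123908.5 / 1567.02 = 79.07 °C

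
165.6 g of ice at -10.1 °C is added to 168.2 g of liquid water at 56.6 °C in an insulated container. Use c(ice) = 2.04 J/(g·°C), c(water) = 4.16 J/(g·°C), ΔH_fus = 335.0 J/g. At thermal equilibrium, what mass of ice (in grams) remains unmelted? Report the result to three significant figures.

Heat to warm all ice to 0 °C: 165.6×2.04×10.1 = 3412.0 J
Heat released by water cooling to 0 °C: 168.2×4.16×56.6 = 39604 J
39604 J < 3412.0 + 165.6×335.0 = 58888.0 J, so not all ice melts; final T = 0 °C.
Heat left for melting: 39604 − 3412.0 = 36192.0 J
Mass melted = 36192.0 / 335.0 = 108.0 g
Ice remaining = 165.6 − 108.0 = 57.6 g

m_ice remaining = 57.6 g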